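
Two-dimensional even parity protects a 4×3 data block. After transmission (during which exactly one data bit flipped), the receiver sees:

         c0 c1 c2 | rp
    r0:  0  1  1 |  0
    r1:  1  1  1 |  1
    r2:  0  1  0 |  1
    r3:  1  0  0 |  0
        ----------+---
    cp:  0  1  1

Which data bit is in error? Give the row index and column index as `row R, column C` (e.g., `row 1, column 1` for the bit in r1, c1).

row 3, column 2

Recompute each row's even parity and compare to rp:
  r0: data parity 0, sent rp 0 → ok
  r1: data parity 1, sent rp 1 → ok
  r2: data parity 1, sent rp 1 → ok
  r3: data parity 1, sent rp 0 → mismatch
Recompute each column's even parity and compare to cp:
  c0: data parity 0, sent cp 0 → ok
  c1: data parity 1, sent cp 1 → ok
  c2: data parity 0, sent cp 1 → mismatch
Exactly one row (r3) and one column (c2) fail → the flipped bit is at their intersection.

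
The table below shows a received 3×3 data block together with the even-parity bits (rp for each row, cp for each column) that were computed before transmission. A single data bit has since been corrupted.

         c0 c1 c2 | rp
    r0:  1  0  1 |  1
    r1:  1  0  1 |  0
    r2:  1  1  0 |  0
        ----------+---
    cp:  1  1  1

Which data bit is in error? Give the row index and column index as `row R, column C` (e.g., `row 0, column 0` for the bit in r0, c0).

row 0, column 2

Recompute each row's even parity and compare to rp:
  r0: data parity 0, sent rp 1 → mismatch
  r1: data parity 0, sent rp 0 → ok
  r2: data parity 0, sent rp 0 → ok
Recompute each column's even parity and compare to cp:
  c0: data parity 1, sent cp 1 → ok
  c1: data parity 1, sent cp 1 → ok
  c2: data parity 0, sent cp 1 → mismatch
Exactly one row (r0) and one column (c2) fail → the flipped bit is at their intersection.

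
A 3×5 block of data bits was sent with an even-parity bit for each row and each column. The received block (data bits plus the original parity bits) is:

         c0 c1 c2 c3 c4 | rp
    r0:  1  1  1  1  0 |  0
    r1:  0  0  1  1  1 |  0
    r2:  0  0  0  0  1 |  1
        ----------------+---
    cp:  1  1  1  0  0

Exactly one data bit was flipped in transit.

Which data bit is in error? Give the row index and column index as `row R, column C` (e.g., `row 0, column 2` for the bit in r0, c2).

row 1, column 2

Recompute each row's even parity and compare to rp:
  r0: data parity 0, sent rp 0 → ok
  r1: data parity 1, sent rp 0 → mismatch
  r2: data parity 1, sent rp 1 → ok
Recompute each column's even parity and compare to cp:
  c0: data parity 1, sent cp 1 → ok
  c1: data parity 1, sent cp 1 → ok
  c2: data parity 0, sent cp 1 → mismatch
  c3: data parity 0, sent cp 0 → ok
  c4: data parity 0, sent cp 0 → ok
Exactly one row (r1) and one column (c2) fail → the flipped bit is at their intersection.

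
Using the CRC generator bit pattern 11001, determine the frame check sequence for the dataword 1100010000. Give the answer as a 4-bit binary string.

1011

Append 4 zeros: 11000100000000. Divide by 11001 (XOR where the leading bit is 1):
  pos 0: 11000 XOR 11001 = 00001
  pos 4: 11000 XOR 11001 = 00001
  pos 8: 10000 XOR 11001 = 01001
  pos 9: 10010 XOR 11001 = 01011
Remainder (last 4 bits) = 1011. This is the CRC / FCS.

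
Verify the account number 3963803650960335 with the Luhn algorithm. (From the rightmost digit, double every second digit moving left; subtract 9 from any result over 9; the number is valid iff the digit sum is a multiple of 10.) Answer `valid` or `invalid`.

From the right, keep odd positions and double even positions (subtract 9 from any doubled value over 9):
  doubled (positions 2,4,...): 6 0 9 1 6 7 3 6 → sum 38
  kept (positions 1,3,...): 5 3 6 0 6 0 3 9 → sum 32
Total = 70.
70 mod 10 = 0, so the number is valid.

valid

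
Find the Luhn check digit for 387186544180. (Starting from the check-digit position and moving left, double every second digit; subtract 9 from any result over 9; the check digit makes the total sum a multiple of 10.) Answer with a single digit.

3

Partial digits right→left: 0 8 1 4 4 5 6 8 1 7 8 3
Double every second digit counting from the check-digit position (so the 1st, 3rd, 5th, ... of the partial from the right).
  doubled (with −9 where >9): 0 2 8 3 2 7 → sum 22
  kept as-is: 8 4 5 8 7 3 → sum 35
Total = 22 + 35 = 57.
Check digit = (10 − (57 mod 10)) mod 10 = 3.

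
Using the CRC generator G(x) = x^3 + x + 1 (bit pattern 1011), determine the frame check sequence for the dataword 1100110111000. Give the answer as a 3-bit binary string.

Append 3 zeros: 1100110111000000. Divide by 1011 (XOR where the leading bit is 1):
  pos 0: 1100 XOR 1011 = 0111
  pos 1: 1111 XOR 1011 = 0100
  pos 2: 1001 XOR 1011 = 0010
  pos 4: 1001 XOR 1011 = 0010
  pos 6: 1011 XOR 1011 = 0000
Remainder (last 3 bits) = 000. This is the CRC / FCS.

000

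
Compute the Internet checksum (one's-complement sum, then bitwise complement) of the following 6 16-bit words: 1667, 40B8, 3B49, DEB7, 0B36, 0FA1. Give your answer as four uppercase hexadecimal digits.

One's-complement addition (fold any carry out of bit 15 back into bit 0):
  0x1667 + 0x40B8 = 0x0571F
  0x571F + 0x3B49 = 0x09268
  0x9268 + 0xDEB7 = 0x1711F → wrap carry → 0x7120
  0x7120 + 0x0B36 = 0x07C56
  0x7C56 + 0x0FA1 = 0x08BF7
One's-complement sum = 0x8BF7.
Checksum = ~0x8BF7 & 0xFFFF = 0x7408.

7408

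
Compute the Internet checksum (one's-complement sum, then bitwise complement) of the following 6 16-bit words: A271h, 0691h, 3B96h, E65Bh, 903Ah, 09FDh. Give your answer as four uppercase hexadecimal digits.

One's-complement addition (fold any carry out of bit 15 back into bit 0):
  0xA271 + 0x0691 = 0x0A902
  0xA902 + 0x3B96 = 0x0E498
  0xE498 + 0xE65B = 0x1CAF3 → wrap carry → 0xCAF4
  0xCAF4 + 0x903A = 0x15B2E → wrap carry → 0x5B2F
  0x5B2F + 0x09FD = 0x0652C
One's-complement sum = 0x652C.
Checksum = ~0x652C & 0xFFFF = 0x9AD3.

9AD3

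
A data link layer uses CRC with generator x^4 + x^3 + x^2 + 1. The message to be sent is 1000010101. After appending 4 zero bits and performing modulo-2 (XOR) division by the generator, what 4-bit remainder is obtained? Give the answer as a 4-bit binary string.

Append 4 zeros: 10000101010000. Divide by 11101 (XOR where the leading bit is 1):
  pos 0: 10000 XOR 11101 = 01101
  pos 1: 11011 XOR 11101 = 00110
  pos 3: 11001 XOR 11101 = 00100
  pos 5: 10001 XOR 11101 = 01100
  pos 6: 11000 XOR 11101 = 00101
  pos 8: 10100 XOR 11101 = 01001
  pos 9: 10010 XOR 11101 = 01111
Remainder (last 4 bits) = 1111. This is the CRC / FCS.

1111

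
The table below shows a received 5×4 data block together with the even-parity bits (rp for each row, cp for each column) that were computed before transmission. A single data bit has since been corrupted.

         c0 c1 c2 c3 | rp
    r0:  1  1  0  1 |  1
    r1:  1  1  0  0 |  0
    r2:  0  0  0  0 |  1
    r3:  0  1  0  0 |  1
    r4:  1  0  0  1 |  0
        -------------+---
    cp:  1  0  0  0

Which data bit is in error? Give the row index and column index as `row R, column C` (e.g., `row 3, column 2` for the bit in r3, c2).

row 2, column 1

Recompute each row's even parity and compare to rp:
  r0: data parity 1, sent rp 1 → ok
  r1: data parity 0, sent rp 0 → ok
  r2: data parity 0, sent rp 1 → mismatch
  r3: data parity 1, sent rp 1 → ok
  r4: data parity 0, sent rp 0 → ok
Recompute each column's even parity and compare to cp:
  c0: data parity 1, sent cp 1 → ok
  c1: data parity 1, sent cp 0 → mismatch
  c2: data parity 0, sent cp 0 → ok
  c3: data parity 0, sent cp 0 → ok
Exactly one row (r2) and one column (c1) fail → the flipped bit is at their intersection.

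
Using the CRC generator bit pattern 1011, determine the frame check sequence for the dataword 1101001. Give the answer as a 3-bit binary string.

000

Append 3 zeros: 1101001000. Divide by 1011 (XOR where the leading bit is 1):
  pos 0: 1101 XOR 1011 = 0110
  pos 1: 1100 XOR 1011 = 0111
  pos 2: 1110 XOR 1011 = 0101
  pos 3: 1011 XOR 1011 = 0000
Remainder (last 3 bits) = 000. This is the CRC / FCS.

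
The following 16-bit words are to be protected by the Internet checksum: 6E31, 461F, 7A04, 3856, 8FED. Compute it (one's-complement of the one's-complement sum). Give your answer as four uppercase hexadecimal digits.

0967

One's-complement addition (fold any carry out of bit 15 back into bit 0):
  0x6E31 + 0x461F = 0x0B450
  0xB450 + 0x7A04 = 0x12E54 → wrap carry → 0x2E55
  0x2E55 + 0x3856 = 0x066AB
  0x66AB + 0x8FED = 0x0F698
One's-complement sum = 0xF698.
Checksum = ~0xF698 & 0xFFFF = 0x0967.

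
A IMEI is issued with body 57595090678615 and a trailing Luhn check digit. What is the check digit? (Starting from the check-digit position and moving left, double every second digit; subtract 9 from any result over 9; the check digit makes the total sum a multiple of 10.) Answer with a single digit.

Partial digits right→left: 5 1 6 8 7 6 0 9 0 5 9 5 7 5
Double every second digit counting from the check-digit position (so the 1st, 3rd, 5th, ... of the partial from the right).
  doubled (with −9 where >9): 1 3 5 0 0 9 5 → sum 23
  kept as-is: 1 8 6 9 5 5 5 → sum 39
Total = 23 + 39 = 62.
Check digit = (10 − (62 mod 10)) mod 10 = 8.

8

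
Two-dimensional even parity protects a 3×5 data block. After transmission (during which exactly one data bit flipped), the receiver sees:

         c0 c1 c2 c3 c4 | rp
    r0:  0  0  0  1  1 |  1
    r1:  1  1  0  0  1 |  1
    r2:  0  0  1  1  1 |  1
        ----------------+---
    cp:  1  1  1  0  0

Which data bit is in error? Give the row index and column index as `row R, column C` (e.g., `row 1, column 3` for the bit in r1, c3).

row 0, column 4

Recompute each row's even parity and compare to rp:
  r0: data parity 0, sent rp 1 → mismatch
  r1: data parity 1, sent rp 1 → ok
  r2: data parity 1, sent rp 1 → ok
Recompute each column's even parity and compare to cp:
  c0: data parity 1, sent cp 1 → ok
  c1: data parity 1, sent cp 1 → ok
  c2: data parity 1, sent cp 1 → ok
  c3: data parity 0, sent cp 0 → ok
  c4: data parity 1, sent cp 0 → mismatch
Exactly one row (r0) and one column (c4) fail → the flipped bit is at their intersection.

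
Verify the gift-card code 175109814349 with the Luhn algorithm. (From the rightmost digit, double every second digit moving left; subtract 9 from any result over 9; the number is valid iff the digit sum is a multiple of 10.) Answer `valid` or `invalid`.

From the right, keep odd positions and double even positions (subtract 9 from any doubled value over 9):
  doubled (positions 2,4,...): 8 8 7 0 1 2 → sum 26
  kept (positions 1,3,...): 9 3 1 9 1 7 → sum 30
Total = 56.
56 mod 10 = 6, so the number is invalid.

invalid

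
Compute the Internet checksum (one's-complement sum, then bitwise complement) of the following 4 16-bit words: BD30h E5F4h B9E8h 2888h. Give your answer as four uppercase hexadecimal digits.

One's-complement addition (fold any carry out of bit 15 back into bit 0):
  0xBD30 + 0xE5F4 = 0x1A324 → wrap carry → 0xA325
  0xA325 + 0xB9E8 = 0x15D0D → wrap carry → 0x5D0E
  0x5D0E + 0x2888 = 0x08596
One's-complement sum = 0x8596.
Checksum = ~0x8596 & 0xFFFF = 0x7A69.

7A69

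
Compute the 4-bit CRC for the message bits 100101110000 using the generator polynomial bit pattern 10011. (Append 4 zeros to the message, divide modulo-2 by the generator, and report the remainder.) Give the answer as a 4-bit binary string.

Append 4 zeros: 1001011100000000. Divide by 10011 (XOR where the leading bit is 1):
  pos 0: 10010 XOR 10011 = 00001
  pos 4: 11110 XOR 10011 = 01101
  pos 5: 11010 XOR 10011 = 01001
  pos 6: 10010 XOR 10011 = 00001
  pos 10: 10000 XOR 10011 = 00011
Remainder (last 4 bits) = 0110. This is the CRC / FCS.

0110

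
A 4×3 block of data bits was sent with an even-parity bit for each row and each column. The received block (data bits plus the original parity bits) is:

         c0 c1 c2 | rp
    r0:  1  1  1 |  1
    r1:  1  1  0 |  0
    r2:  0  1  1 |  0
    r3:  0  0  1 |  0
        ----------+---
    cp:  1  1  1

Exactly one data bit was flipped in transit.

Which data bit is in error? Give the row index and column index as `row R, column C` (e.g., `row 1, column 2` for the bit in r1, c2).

Recompute each row's even parity and compare to rp:
  r0: data parity 1, sent rp 1 → ok
  r1: data parity 0, sent rp 0 → ok
  r2: data parity 0, sent rp 0 → ok
  r3: data parity 1, sent rp 0 → mismatch
Recompute each column's even parity and compare to cp:
  c0: data parity 0, sent cp 1 → mismatch
  c1: data parity 1, sent cp 1 → ok
  c2: data parity 1, sent cp 1 → ok
Exactly one row (r3) and one column (c0) fail → the flipped bit is at their intersection.

row 3, column 0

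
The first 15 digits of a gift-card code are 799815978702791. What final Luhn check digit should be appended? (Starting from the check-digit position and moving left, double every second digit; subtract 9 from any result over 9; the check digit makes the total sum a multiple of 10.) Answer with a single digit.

4

Partial digits right→left: 1 9 7 2 0 7 8 7 9 5 1 8 9 9 7
Double every second digit counting from the check-digit position (so the 1st, 3rd, 5th, ... of the partial from the right).
  doubled (with −9 where >9): 2 5 0 7 9 2 9 5 → sum 39
  kept as-is: 9 2 7 7 5 8 9 → sum 47
Total = 39 + 47 = 86.
Check digit = (10 − (86 mod 10)) mod 10 = 4.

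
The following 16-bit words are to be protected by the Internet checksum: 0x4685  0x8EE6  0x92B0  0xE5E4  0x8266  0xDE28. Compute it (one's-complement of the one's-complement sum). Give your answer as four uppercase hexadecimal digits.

516F

One's-complement addition (fold any carry out of bit 15 back into bit 0):
  0x4685 + 0x8EE6 = 0x0D56B
  0xD56B + 0x92B0 = 0x1681B → wrap carry → 0x681C
  0x681C + 0xE5E4 = 0x14E00 → wrap carry → 0x4E01
  0x4E01 + 0x8266 = 0x0D067
  0xD067 + 0xDE28 = 0x1AE8F → wrap carry → 0xAE90
One's-complement sum = 0xAE90.
Checksum = ~0xAE90 & 0xFFFF = 0x516F.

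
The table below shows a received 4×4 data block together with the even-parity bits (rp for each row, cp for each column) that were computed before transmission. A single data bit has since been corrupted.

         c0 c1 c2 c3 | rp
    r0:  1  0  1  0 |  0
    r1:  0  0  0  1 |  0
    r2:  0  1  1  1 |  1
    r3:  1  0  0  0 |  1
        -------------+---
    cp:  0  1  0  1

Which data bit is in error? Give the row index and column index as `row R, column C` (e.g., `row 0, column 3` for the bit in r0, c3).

row 1, column 3

Recompute each row's even parity and compare to rp:
  r0: data parity 0, sent rp 0 → ok
  r1: data parity 1, sent rp 0 → mismatch
  r2: data parity 1, sent rp 1 → ok
  r3: data parity 1, sent rp 1 → ok
Recompute each column's even parity and compare to cp:
  c0: data parity 0, sent cp 0 → ok
  c1: data parity 1, sent cp 1 → ok
  c2: data parity 0, sent cp 0 → ok
  c3: data parity 0, sent cp 1 → mismatch
Exactly one row (r1) and one column (c3) fail → the flipped bit is at their intersection.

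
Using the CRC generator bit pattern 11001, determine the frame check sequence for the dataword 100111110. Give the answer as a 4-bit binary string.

Append 4 zeros: 1001111100000. Divide by 11001 (XOR where the leading bit is 1):
  pos 0: 10011 XOR 11001 = 01010
  pos 1: 10101 XOR 11001 = 01100
  pos 2: 11001 XOR 11001 = 00000
  pos 7: 10000 XOR 11001 = 01001
  pos 8: 10010 XOR 11001 = 01011
Remainder (last 4 bits) = 1011. This is the CRC / FCS.

1011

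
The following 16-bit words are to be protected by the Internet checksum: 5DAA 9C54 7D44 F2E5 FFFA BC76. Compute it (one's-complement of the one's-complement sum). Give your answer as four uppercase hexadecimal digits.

D964

One's-complement addition (fold any carry out of bit 15 back into bit 0):
  0x5DAA + 0x9C54 = 0x0F9FE
  0xF9FE + 0x7D44 = 0x17742 → wrap carry → 0x7743
  0x7743 + 0xF2E5 = 0x16A28 → wrap carry → 0x6A29
  0x6A29 + 0xFFFA = 0x16A23 → wrap carry → 0x6A24
  0x6A24 + 0xBC76 = 0x1269A → wrap carry → 0x269B
One's-complement sum = 0x269B.
Checksum = ~0x269B & 0xFFFF = 0xD964.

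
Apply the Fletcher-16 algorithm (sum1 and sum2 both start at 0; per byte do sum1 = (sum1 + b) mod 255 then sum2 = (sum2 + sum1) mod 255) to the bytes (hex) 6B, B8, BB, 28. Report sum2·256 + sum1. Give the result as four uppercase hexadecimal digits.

Running sums (mod 255):
  after byte 0 (6B): sum1=107, sum2=107
  after byte 1 (B8): sum1=36, sum2=143
  after byte 2 (BB): sum1=223, sum2=111
  after byte 3 (28): sum1=8, sum2=119
Checksum = sum2·256 + sum1 = 119·256 + 8 = 30472 = 0x7708.

7708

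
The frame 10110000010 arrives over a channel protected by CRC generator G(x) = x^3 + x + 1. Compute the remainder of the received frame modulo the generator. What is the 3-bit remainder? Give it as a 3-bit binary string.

010

Modulo-2 division of 10110000010 by 1011:
  pos 0: 1011 XOR 1011 = 0000
Remainder = 010 (nonzero — an error is detected).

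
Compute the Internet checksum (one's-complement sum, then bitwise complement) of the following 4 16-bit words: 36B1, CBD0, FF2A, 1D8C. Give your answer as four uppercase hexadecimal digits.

One's-complement addition (fold any carry out of bit 15 back into bit 0):
  0x36B1 + 0xCBD0 = 0x10281 → wrap carry → 0x0282
  0x0282 + 0xFF2A = 0x101AC → wrap carry → 0x01AD
  0x01AD + 0x1D8C = 0x01F39
One's-complement sum = 0x1F39.
Checksum = ~0x1F39 & 0xFFFF = 0xE0C6.

E0C6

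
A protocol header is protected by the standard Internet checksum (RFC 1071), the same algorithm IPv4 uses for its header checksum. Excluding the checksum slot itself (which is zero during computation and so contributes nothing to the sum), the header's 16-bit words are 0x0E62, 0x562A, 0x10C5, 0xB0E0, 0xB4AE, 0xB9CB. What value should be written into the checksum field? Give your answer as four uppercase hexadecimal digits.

One's-complement addition (fold any carry out of bit 15 back into bit 0):
  0x0E62 + 0x562A = 0x0648C
  0x648C + 0x10C5 = 0x07551
  0x7551 + 0xB0E0 = 0x12631 → wrap carry → 0x2632
  0x2632 + 0xB4AE = 0x0DAE0
  0xDAE0 + 0xB9CB = 0x194AB → wrap carry → 0x94AC
One's-complement sum = 0x94AC.
Checksum = ~0x94AC & 0xFFFF = 0x6B53.

6B53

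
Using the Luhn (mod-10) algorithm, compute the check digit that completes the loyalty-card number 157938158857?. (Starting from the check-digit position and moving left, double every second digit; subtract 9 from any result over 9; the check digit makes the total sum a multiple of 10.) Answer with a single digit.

Partial digits right→left: 7 5 8 8 5 1 8 3 9 7 5 1
Double every second digit counting from the check-digit position (so the 1st, 3rd, 5th, ... of the partial from the right).
  doubled (with −9 where >9): 5 7 1 7 9 1 → sum 30
  kept as-is: 5 8 1 3 7 1 → sum 25
Total = 30 + 25 = 55.
Check digit = (10 − (55 mod 10)) mod 10 = 5.

5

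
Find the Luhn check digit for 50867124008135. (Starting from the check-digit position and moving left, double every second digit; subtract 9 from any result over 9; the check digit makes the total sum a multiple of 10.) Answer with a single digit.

Partial digits right→left: 5 3 1 8 0 0 4 2 1 7 6 8 0 5
Double every second digit counting from the check-digit position (so the 1st, 3rd, 5th, ... of the partial from the right).
  doubled (with −9 where >9): 1 2 0 8 2 3 0 → sum 16
  kept as-is: 3 8 0 2 7 8 5 → sum 33
Total = 16 + 33 = 49.
Check digit = (10 − (49 mod 10)) mod 10 = 1.

1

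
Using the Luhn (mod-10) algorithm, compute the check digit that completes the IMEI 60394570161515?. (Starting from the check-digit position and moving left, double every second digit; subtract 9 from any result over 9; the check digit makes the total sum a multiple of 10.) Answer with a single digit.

Partial digits right→left: 5 1 5 1 6 1 0 7 5 4 9 3 0 6
Double every second digit counting from the check-digit position (so the 1st, 3rd, 5th, ... of the partial from the right).
  doubled (with −9 where >9): 1 1 3 0 1 9 0 → sum 15
  kept as-is: 1 1 1 7 4 3 6 → sum 23
Total = 15 + 23 = 38.
Check digit = (10 − (38 mod 10)) mod 10 = 2.

2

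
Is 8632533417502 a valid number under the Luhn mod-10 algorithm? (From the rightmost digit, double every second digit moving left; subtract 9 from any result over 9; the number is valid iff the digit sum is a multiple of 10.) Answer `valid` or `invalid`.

From the right, keep odd positions and double even positions (subtract 9 from any doubled value over 9):
  doubled (positions 2,4,...): 0 5 8 6 4 3 → sum 26
  kept (positions 1,3,...): 2 5 1 3 5 3 8 → sum 27
Total = 53.
53 mod 10 = 3, so the number is invalid.

invalid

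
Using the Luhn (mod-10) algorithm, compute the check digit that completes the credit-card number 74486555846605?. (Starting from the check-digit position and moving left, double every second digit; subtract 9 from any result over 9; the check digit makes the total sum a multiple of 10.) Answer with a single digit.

5

Partial digits right→left: 5 0 6 6 4 8 5 5 5 6 8 4 4 7
Double every second digit counting from the check-digit position (so the 1st, 3rd, 5th, ... of the partial from the right).
  doubled (with −9 where >9): 1 3 8 1 1 7 8 → sum 29
  kept as-is: 0 6 8 5 6 4 7 → sum 36
Total = 29 + 36 = 65.
Check digit = (10 − (65 mod 10)) mod 10 = 5.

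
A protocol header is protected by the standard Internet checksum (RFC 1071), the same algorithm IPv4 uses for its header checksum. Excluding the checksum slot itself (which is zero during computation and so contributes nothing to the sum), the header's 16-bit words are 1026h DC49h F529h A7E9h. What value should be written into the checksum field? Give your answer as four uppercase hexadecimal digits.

767C

One's-complement addition (fold any carry out of bit 15 back into bit 0):
  0x1026 + 0xDC49 = 0x0EC6F
  0xEC6F + 0xF529 = 0x1E198 → wrap carry → 0xE199
  0xE199 + 0xA7E9 = 0x18982 → wrap carry → 0x8983
One's-complement sum = 0x8983.
Checksum = ~0x8983 & 0xFFFF = 0x767C.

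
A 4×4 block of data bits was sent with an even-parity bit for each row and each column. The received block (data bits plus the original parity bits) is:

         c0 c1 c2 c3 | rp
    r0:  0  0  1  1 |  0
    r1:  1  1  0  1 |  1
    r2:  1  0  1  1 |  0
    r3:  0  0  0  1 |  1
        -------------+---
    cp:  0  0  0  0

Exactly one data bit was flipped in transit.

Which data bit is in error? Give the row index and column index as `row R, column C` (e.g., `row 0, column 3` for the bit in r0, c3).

Recompute each row's even parity and compare to rp:
  r0: data parity 0, sent rp 0 → ok
  r1: data parity 1, sent rp 1 → ok
  r2: data parity 1, sent rp 0 → mismatch
  r3: data parity 1, sent rp 1 → ok
Recompute each column's even parity and compare to cp:
  c0: data parity 0, sent cp 0 → ok
  c1: data parity 1, sent cp 0 → mismatch
  c2: data parity 0, sent cp 0 → ok
  c3: data parity 0, sent cp 0 → ok
Exactly one row (r2) and one column (c1) fail → the flipped bit is at their intersection.

row 2, column 1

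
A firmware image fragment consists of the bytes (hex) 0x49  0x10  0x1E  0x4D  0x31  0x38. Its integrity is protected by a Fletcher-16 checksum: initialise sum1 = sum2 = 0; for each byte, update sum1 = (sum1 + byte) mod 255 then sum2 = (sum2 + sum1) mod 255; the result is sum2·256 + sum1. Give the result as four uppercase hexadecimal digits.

Running sums (mod 255):
  after byte 0 (0x49): sum1=73, sum2=73
  after byte 1 (0x10): sum1=89, sum2=162
  after byte 2 (0x1E): sum1=119, sum2=26
  after byte 3 (0x4D): sum1=196, sum2=222
  after byte 4 (0x31): sum1=245, sum2=212
  after byte 5 (0x38): sum1=46, sum2=3
Checksum = sum2·256 + sum1 = 3·256 + 46 = 814 = 0x032E.

032E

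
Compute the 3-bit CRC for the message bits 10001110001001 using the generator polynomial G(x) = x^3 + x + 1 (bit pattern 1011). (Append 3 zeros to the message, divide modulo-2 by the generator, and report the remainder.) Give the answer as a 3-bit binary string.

000

Append 3 zeros: 10001110001001000. Divide by 1011 (XOR where the leading bit is 1):
  pos 0: 1000 XOR 1011 = 0011
  pos 2: 1111 XOR 1011 = 0100
  pos 3: 1001 XOR 1011 = 0010
  pos 5: 1000 XOR 1011 = 0011
  pos 7: 1101 XOR 1011 = 0110
  pos 8: 1100 XOR 1011 = 0111
  pos 9: 1110 XOR 1011 = 0101
  pos 10: 1011 XOR 1011 = 0000
Remainder (last 3 bits) = 000. This is the CRC / FCS.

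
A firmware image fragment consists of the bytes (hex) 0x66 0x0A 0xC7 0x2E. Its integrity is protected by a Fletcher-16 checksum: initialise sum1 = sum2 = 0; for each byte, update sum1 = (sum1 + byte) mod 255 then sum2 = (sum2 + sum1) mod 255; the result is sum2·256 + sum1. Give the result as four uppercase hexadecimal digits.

Running sums (mod 255):
  after byte 0 (0x66): sum1=102, sum2=102
  after byte 1 (0x0A): sum1=112, sum2=214
  after byte 2 (0xC7): sum1=56, sum2=15
  after byte 3 (0x2E): sum1=102, sum2=117
Checksum = sum2·256 + sum1 = 117·256 + 102 = 30054 = 0x7566.

7566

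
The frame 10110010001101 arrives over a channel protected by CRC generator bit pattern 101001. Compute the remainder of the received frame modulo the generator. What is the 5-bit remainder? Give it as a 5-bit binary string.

Modulo-2 division of 10110010001101 by 101001:
  pos 0: 101100 XOR 101001 = 000101
  pos 3: 101100 XOR 101001 = 000101
  pos 6: 101011 XOR 101001 = 000010
Remainder = 01001 (nonzero — an error is detected).

01001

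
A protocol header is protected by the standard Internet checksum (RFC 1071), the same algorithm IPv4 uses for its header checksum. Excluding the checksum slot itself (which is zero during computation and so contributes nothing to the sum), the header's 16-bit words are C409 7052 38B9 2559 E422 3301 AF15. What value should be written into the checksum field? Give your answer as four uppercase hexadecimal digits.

One's-complement addition (fold any carry out of bit 15 back into bit 0):
  0xC409 + 0x7052 = 0x1345B → wrap carry → 0x345C
  0x345C + 0x38B9 = 0x06D15
  0x6D15 + 0x2559 = 0x0926E
  0x926E + 0xE422 = 0x17690 → wrap carry → 0x7691
  0x7691 + 0x3301 = 0x0A992
  0xA992 + 0xAF15 = 0x158A7 → wrap carry → 0x58A8
One's-complement sum = 0x58A8.
Checksum = ~0x58A8 & 0xFFFF = 0xA757.

A757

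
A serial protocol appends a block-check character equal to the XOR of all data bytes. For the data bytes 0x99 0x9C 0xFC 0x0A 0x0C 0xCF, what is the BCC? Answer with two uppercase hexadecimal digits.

XOR the bytes together:
  start with 0x99
  0x99 ⊕ 0x9C = 0x05
  0x05 ⊕ 0xFC = 0xF9
  0xF9 ⊕ 0x0A = 0xF3
  0xF3 ⊕ 0x0C = 0xFF
  0xFF ⊕ 0xCF = 0x30

30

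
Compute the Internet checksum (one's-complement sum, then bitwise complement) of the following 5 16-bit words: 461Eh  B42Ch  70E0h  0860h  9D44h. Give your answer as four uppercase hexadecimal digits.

One's-complement addition (fold any carry out of bit 15 back into bit 0):
  0x461E + 0xB42C = 0x0FA4A
  0xFA4A + 0x70E0 = 0x16B2A → wrap carry → 0x6B2B
  0x6B2B + 0x0860 = 0x0738B
  0x738B + 0x9D44 = 0x110CF → wrap carry → 0x10D0
One's-complement sum = 0x10D0.
Checksum = ~0x10D0 & 0xFFFF = 0xEF2F.

EF2F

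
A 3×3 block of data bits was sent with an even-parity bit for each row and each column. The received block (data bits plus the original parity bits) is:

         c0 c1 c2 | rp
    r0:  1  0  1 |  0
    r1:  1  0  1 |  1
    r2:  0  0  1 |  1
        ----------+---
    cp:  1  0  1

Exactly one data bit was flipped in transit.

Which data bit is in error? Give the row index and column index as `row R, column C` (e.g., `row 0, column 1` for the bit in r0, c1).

Recompute each row's even parity and compare to rp:
  r0: data parity 0, sent rp 0 → ok
  r1: data parity 0, sent rp 1 → mismatch
  r2: data parity 1, sent rp 1 → ok
Recompute each column's even parity and compare to cp:
  c0: data parity 0, sent cp 1 → mismatch
  c1: data parity 0, sent cp 0 → ok
  c2: data parity 1, sent cp 1 → ok
Exactly one row (r1) and one column (c0) fail → the flipped bit is at their intersection.

row 1, column 0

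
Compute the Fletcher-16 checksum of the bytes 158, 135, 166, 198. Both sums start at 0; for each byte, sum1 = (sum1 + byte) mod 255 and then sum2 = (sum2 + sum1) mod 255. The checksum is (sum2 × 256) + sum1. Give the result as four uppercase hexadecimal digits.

Running sums (mod 255):
  after byte 0 (158): sum1=158, sum2=158
  after byte 1 (135): sum1=38, sum2=196
  after byte 2 (166): sum1=204, sum2=145
  after byte 3 (198): sum1=147, sum2=37
Checksum = sum2·256 + sum1 = 37·256 + 147 = 9619 = 0x2593.

2593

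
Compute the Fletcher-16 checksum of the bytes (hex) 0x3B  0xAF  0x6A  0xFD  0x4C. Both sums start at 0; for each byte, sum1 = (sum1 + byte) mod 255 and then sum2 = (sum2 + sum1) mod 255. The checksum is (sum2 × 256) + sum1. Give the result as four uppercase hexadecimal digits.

Running sums (mod 255):
  after byte 0 (0x3B): sum1=59, sum2=59
  after byte 1 (0xAF): sum1=234, sum2=38
  after byte 2 (0x6A): sum1=85, sum2=123
  after byte 3 (0xFD): sum1=83, sum2=206
  after byte 4 (0x4C): sum1=159, sum2=110
Checksum = sum2·256 + sum1 = 110·256 + 159 = 28319 = 0x6E9F.

6E9F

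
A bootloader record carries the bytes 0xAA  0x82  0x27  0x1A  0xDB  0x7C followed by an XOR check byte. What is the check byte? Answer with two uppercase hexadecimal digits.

XOR the bytes together:
  start with 0xAA
  0xAA ⊕ 0x82 = 0x28
  0x28 ⊕ 0x27 = 0x0F
  0x0F ⊕ 0x1A = 0x15
  0x15 ⊕ 0xDB = 0xCE
  0xCE ⊕ 0x7C = 0xB2

B2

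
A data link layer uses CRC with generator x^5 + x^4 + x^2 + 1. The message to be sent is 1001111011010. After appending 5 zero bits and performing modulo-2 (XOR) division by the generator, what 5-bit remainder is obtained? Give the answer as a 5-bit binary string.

Append 5 zeros: 100111101101000000. Divide by 110101 (XOR where the leading bit is 1):
  pos 0: 100111 XOR 110101 = 010010
  pos 1: 100101 XOR 110101 = 010000
  pos 2: 100000 XOR 110101 = 010101
  pos 3: 101011 XOR 110101 = 011110
  pos 4: 111101 XOR 110101 = 001000
  pos 6: 100001 XOR 110101 = 010100
  pos 7: 101000 XOR 110101 = 011101
  pos 8: 111010 XOR 110101 = 001111
  pos 10: 111100 XOR 110101 = 001001
  pos 12: 100100 XOR 110101 = 010001
Remainder (last 5 bits) = 10001. This is the CRC / FCS.

10001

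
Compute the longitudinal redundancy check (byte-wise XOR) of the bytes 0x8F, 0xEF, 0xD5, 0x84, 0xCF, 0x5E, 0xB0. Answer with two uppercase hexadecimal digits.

XOR the bytes together:
  start with 0x8F
  0x8F ⊕ 0xEF = 0x60
  0x60 ⊕ 0xD5 = 0xB5
  0xB5 ⊕ 0x84 = 0x31
  0x31 ⊕ 0xCF = 0xFE
  0xFE ⊕ 0x5E = 0xA0
  0xA0 ⊕ 0xB0 = 0x10

10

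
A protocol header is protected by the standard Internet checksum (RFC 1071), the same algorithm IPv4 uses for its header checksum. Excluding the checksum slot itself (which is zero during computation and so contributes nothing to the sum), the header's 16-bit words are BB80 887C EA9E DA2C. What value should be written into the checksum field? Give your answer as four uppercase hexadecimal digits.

One's-complement addition (fold any carry out of bit 15 back into bit 0):
  0xBB80 + 0x887C = 0x143FC → wrap carry → 0x43FD
  0x43FD + 0xEA9E = 0x12E9B → wrap carry → 0x2E9C
  0x2E9C + 0xDA2C = 0x108C8 → wrap carry → 0x08C9
One's-complement sum = 0x08C9.
Checksum = ~0x08C9 & 0xFFFF = 0xF736.

F736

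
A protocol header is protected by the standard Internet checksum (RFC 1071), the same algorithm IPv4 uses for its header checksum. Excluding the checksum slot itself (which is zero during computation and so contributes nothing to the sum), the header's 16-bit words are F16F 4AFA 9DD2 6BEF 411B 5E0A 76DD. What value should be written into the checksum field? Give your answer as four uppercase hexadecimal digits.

A3D0

One's-complement addition (fold any carry out of bit 15 back into bit 0):
  0xF16F + 0x4AFA = 0x13C69 → wrap carry → 0x3C6A
  0x3C6A + 0x9DD2 = 0x0DA3C
  0xDA3C + 0x6BEF = 0x1462B → wrap carry → 0x462C
  0x462C + 0x411B = 0x08747
  0x8747 + 0x5E0A = 0x0E551
  0xE551 + 0x76DD = 0x15C2E → wrap carry → 0x5C2F
One's-complement sum = 0x5C2F.
Checksum = ~0x5C2F & 0xFFFF = 0xA3D0.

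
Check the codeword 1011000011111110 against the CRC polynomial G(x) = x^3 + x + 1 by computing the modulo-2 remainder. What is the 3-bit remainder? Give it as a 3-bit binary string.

Modulo-2 division of 1011000011111110 by 1011:
  pos 0: 1011 XOR 1011 = 0000
  pos 8: 1111 XOR 1011 = 0100
  pos 9: 1001 XOR 1011 = 0010
  pos 11: 1011 XOR 1011 = 0000
Remainder = 000 (zero — the frame passes the CRC check).

000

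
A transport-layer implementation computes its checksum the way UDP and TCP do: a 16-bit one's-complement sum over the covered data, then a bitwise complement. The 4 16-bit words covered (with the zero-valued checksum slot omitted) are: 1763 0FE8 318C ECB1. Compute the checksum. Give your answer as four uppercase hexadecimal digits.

BA76

One's-complement addition (fold any carry out of bit 15 back into bit 0):
  0x1763 + 0x0FE8 = 0x0274B
  0x274B + 0x318C = 0x058D7
  0x58D7 + 0xECB1 = 0x14588 → wrap carry → 0x4589
One's-complement sum = 0x4589.
Checksum = ~0x4589 & 0xFFFF = 0xBA76.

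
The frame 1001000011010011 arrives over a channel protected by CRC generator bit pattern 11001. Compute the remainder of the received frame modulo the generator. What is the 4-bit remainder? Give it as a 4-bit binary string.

Modulo-2 division of 1001000011010011 by 11001:
  pos 0: 10010 XOR 11001 = 01011
  pos 1: 10110 XOR 11001 = 01111
  pos 2: 11110 XOR 11001 = 00111
  pos 4: 11101 XOR 11001 = 00100
  pos 6: 10010 XOR 11001 = 01011
  pos 7: 10111 XOR 11001 = 01110
  pos 8: 11100 XOR 11001 = 00101
  pos 10: 10101 XOR 11001 = 01100
  pos 11: 11001 XOR 11001 = 00000
Remainder = 0000 (zero — the frame passes the CRC check).

0000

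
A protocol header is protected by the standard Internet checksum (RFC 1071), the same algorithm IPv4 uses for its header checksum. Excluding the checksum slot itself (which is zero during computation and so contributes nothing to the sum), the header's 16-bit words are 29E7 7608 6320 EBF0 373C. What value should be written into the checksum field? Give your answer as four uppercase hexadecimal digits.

D9C2

One's-complement addition (fold any carry out of bit 15 back into bit 0):
  0x29E7 + 0x7608 = 0x09FEF
  0x9FEF + 0x6320 = 0x1030F → wrap carry → 0x0310
  0x0310 + 0xEBF0 = 0x0EF00
  0xEF00 + 0x373C = 0x1263C → wrap carry → 0x263D
One's-complement sum = 0x263D.
Checksum = ~0x263D & 0xFFFF = 0xD9C2.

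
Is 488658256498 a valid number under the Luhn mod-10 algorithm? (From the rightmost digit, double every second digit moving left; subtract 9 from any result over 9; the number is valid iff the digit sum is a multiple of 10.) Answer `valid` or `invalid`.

invalid

From the right, keep odd positions and double even positions (subtract 9 from any doubled value over 9):
  doubled (positions 2,4,...): 9 3 4 1 7 8 → sum 32
  kept (positions 1,3,...): 8 4 5 8 6 8 → sum 39
Total = 71.
71 mod 10 = 1, so the number is invalid.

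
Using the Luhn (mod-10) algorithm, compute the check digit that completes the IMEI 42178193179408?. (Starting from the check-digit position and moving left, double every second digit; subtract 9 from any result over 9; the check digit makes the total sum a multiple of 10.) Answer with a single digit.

1

Partial digits right→left: 8 0 4 9 7 1 3 9 1 8 7 1 2 4
Double every second digit counting from the check-digit position (so the 1st, 3rd, 5th, ... of the partial from the right).
  doubled (with −9 where >9): 7 8 5 6 2 5 4 → sum 37
  kept as-is: 0 9 1 9 8 1 4 → sum 32
Total = 37 + 32 = 69.
Check digit = (10 − (69 mod 10)) mod 10 = 1.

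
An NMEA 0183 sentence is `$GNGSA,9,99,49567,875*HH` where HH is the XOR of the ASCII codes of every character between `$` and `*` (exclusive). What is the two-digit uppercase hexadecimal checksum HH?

XOR the ASCII codes of the payload characters:
  'G' = 0x47 → acc = 0x47
  'N' = 0x4E → acc = 0x09
  'G' = 0x47 → acc = 0x4E
  'S' = 0x53 → acc = 0x1D
  'A' = 0x41 → acc = 0x5C
  ',' = 0x2C → acc = 0x70
  '9' = 0x39 → acc = 0x49
  ',' = 0x2C → acc = 0x65
  '9' = 0x39 → acc = 0x5C
  '9' = 0x39 → acc = 0x65
  ',' = 0x2C → acc = 0x49
  '4' = 0x34 → acc = 0x7D
  '9' = 0x39 → acc = 0x44
  '5' = 0x35 → acc = 0x71
  '6' = 0x36 → acc = 0x47
  '7' = 0x37 → acc = 0x70
  ',' = 0x2C → acc = 0x5C
  '8' = 0x38 → acc = 0x64
  '7' = 0x37 → acc = 0x53
  '5' = 0x35 → acc = 0x66
Checksum = 0x66.

66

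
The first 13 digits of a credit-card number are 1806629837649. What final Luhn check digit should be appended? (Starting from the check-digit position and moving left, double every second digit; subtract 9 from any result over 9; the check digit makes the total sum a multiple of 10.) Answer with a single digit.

Partial digits right→left: 9 4 6 7 3 8 9 2 6 6 0 8 1
Double every second digit counting from the check-digit position (so the 1st, 3rd, 5th, ... of the partial from the right).
  doubled (with −9 where >9): 9 3 6 9 3 0 2 → sum 32
  kept as-is: 4 7 8 2 6 8 → sum 35
Total = 32 + 35 = 67.
Check digit = (10 − (67 mod 10)) mod 10 = 3.

3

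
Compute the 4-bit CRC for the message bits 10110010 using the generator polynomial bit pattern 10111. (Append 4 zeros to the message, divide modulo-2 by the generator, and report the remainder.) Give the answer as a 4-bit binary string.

1111

Append 4 zeros: 101100100000. Divide by 10111 (XOR where the leading bit is 1):
  pos 0: 10110 XOR 10111 = 00001
  pos 4: 10100 XOR 10111 = 00011
  pos 7: 11000 XOR 10111 = 01111
Remainder (last 4 bits) = 1111. This is the CRC / FCS.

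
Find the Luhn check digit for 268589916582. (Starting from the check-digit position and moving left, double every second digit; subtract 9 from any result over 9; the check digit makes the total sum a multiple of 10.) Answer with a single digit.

Partial digits right→left: 2 8 5 6 1 9 9 8 5 8 6 2
Double every second digit counting from the check-digit position (so the 1st, 3rd, 5th, ... of the partial from the right).
  doubled (with −9 where >9): 4 1 2 9 1 3 → sum 20
  kept as-is: 8 6 9 8 8 2 → sum 41
Total = 20 + 41 = 61.
Check digit = (10 − (61 mod 10)) mod 10 = 9.

9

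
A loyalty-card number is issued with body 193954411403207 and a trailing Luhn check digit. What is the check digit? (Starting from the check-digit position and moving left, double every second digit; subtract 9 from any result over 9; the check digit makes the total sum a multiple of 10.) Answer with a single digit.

2

Partial digits right→left: 7 0 2 3 0 4 1 1 4 4 5 9 3 9 1
Double every second digit counting from the check-digit position (so the 1st, 3rd, 5th, ... of the partial from the right).
  doubled (with −9 where >9): 5 4 0 2 8 1 6 2 → sum 28
  kept as-is: 0 3 4 1 4 9 9 → sum 30
Total = 28 + 30 = 58.
Check digit = (10 − (58 mod 10)) mod 10 = 2.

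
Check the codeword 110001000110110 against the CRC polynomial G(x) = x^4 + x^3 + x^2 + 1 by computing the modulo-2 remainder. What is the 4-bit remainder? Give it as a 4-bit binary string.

0111

Modulo-2 division of 110001000110110 by 11101:
  pos 0: 11000 XOR 11101 = 00101
  pos 2: 10110 XOR 11101 = 01011
  pos 3: 10110 XOR 11101 = 01011
  pos 4: 10110 XOR 11101 = 01011
  pos 5: 10111 XOR 11101 = 01010
  pos 6: 10101 XOR 11101 = 01000
  pos 7: 10000 XOR 11101 = 01101
  pos 8: 11011 XOR 11101 = 00110
  pos 10: 11010 XOR 11101 = 00111
Remainder = 0111 (nonzero — an error is detected).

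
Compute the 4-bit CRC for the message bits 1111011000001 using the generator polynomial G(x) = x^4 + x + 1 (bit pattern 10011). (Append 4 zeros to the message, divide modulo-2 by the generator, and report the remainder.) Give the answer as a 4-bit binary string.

Append 4 zeros: 11110110000010000. Divide by 10011 (XOR where the leading bit is 1):
  pos 0: 11110 XOR 10011 = 01101
  pos 1: 11011 XOR 10011 = 01000
  pos 2: 10001 XOR 10011 = 00010
  pos 5: 10000 XOR 10011 = 00011
  pos 8: 11001 XOR 10011 = 01010
  pos 9: 10100 XOR 10011 = 00111
  pos 11: 11100 XOR 10011 = 01111
  pos 12: 11110 XOR 10011 = 01101
Remainder (last 4 bits) = 1101. This is the CRC / FCS.

1101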